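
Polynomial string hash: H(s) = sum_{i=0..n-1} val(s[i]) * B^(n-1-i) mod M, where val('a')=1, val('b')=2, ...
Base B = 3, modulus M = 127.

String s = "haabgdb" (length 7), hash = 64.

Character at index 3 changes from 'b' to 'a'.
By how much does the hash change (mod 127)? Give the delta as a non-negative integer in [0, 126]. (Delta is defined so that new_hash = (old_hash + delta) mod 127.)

Answer: 100

Derivation:
Delta formula: (val(new) - val(old)) * B^(n-1-k) mod M
  val('a') - val('b') = 1 - 2 = -1
  B^(n-1-k) = 3^3 mod 127 = 27
  Delta = -1 * 27 mod 127 = 100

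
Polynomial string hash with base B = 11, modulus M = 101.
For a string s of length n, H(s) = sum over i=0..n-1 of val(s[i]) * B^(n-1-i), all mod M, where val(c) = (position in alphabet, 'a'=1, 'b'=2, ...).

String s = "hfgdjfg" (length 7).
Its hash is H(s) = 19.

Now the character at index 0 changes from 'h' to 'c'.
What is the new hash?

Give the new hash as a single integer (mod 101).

Answer: 15

Derivation:
val('h') = 8, val('c') = 3
Position k = 0, exponent = n-1-k = 6
B^6 mod M = 11^6 mod 101 = 21
Delta = (3 - 8) * 21 mod 101 = 97
New hash = (19 + 97) mod 101 = 15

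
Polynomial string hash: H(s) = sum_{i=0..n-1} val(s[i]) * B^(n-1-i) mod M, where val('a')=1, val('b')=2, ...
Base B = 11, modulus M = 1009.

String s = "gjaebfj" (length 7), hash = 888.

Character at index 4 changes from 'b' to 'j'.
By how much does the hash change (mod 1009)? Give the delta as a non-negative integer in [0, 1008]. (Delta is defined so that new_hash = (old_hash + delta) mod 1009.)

Delta formula: (val(new) - val(old)) * B^(n-1-k) mod M
  val('j') - val('b') = 10 - 2 = 8
  B^(n-1-k) = 11^2 mod 1009 = 121
  Delta = 8 * 121 mod 1009 = 968

Answer: 968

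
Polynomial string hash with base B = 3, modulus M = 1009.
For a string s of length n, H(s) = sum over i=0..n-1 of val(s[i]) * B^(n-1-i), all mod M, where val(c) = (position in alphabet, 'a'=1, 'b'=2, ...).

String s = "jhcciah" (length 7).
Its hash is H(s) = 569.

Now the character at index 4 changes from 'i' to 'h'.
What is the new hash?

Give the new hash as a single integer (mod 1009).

val('i') = 9, val('h') = 8
Position k = 4, exponent = n-1-k = 2
B^2 mod M = 3^2 mod 1009 = 9
Delta = (8 - 9) * 9 mod 1009 = 1000
New hash = (569 + 1000) mod 1009 = 560

Answer: 560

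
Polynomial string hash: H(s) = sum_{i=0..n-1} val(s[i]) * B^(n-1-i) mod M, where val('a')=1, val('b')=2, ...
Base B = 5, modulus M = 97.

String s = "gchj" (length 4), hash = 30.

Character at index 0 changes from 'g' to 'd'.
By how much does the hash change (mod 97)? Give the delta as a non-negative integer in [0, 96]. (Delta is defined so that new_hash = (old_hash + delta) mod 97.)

Answer: 13

Derivation:
Delta formula: (val(new) - val(old)) * B^(n-1-k) mod M
  val('d') - val('g') = 4 - 7 = -3
  B^(n-1-k) = 5^3 mod 97 = 28
  Delta = -3 * 28 mod 97 = 13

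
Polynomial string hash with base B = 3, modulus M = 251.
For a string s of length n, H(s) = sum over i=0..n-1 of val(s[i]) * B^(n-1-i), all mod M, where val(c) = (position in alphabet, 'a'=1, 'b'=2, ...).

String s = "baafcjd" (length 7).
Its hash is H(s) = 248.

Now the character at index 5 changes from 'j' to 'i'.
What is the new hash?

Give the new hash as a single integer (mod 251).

Answer: 245

Derivation:
val('j') = 10, val('i') = 9
Position k = 5, exponent = n-1-k = 1
B^1 mod M = 3^1 mod 251 = 3
Delta = (9 - 10) * 3 mod 251 = 248
New hash = (248 + 248) mod 251 = 245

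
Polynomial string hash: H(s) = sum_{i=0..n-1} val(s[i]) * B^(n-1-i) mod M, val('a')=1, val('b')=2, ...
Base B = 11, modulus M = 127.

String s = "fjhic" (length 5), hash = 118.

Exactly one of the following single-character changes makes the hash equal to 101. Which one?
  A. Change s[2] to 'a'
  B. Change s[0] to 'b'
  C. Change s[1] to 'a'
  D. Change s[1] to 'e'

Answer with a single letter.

Answer: B

Derivation:
Option A: s[2]='h'->'a', delta=(1-8)*11^2 mod 127 = 42, hash=118+42 mod 127 = 33
Option B: s[0]='f'->'b', delta=(2-6)*11^4 mod 127 = 110, hash=118+110 mod 127 = 101 <-- target
Option C: s[1]='j'->'a', delta=(1-10)*11^3 mod 127 = 86, hash=118+86 mod 127 = 77
Option D: s[1]='j'->'e', delta=(5-10)*11^3 mod 127 = 76, hash=118+76 mod 127 = 67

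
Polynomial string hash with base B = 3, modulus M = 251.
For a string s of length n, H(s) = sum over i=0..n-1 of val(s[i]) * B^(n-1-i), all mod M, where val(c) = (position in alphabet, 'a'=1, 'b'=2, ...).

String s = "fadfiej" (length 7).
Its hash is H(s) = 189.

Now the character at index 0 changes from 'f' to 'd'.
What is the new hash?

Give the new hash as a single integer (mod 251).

val('f') = 6, val('d') = 4
Position k = 0, exponent = n-1-k = 6
B^6 mod M = 3^6 mod 251 = 227
Delta = (4 - 6) * 227 mod 251 = 48
New hash = (189 + 48) mod 251 = 237

Answer: 237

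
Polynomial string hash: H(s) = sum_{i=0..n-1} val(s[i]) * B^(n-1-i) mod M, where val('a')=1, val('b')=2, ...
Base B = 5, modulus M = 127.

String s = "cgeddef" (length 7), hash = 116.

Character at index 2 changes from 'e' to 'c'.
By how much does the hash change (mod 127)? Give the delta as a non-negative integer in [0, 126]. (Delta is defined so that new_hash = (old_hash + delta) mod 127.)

Answer: 20

Derivation:
Delta formula: (val(new) - val(old)) * B^(n-1-k) mod M
  val('c') - val('e') = 3 - 5 = -2
  B^(n-1-k) = 5^4 mod 127 = 117
  Delta = -2 * 117 mod 127 = 20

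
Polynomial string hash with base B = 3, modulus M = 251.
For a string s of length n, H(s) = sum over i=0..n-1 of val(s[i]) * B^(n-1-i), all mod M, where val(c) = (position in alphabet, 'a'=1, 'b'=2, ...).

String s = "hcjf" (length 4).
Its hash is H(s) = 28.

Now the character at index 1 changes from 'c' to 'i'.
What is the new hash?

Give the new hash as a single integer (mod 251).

val('c') = 3, val('i') = 9
Position k = 1, exponent = n-1-k = 2
B^2 mod M = 3^2 mod 251 = 9
Delta = (9 - 3) * 9 mod 251 = 54
New hash = (28 + 54) mod 251 = 82

Answer: 82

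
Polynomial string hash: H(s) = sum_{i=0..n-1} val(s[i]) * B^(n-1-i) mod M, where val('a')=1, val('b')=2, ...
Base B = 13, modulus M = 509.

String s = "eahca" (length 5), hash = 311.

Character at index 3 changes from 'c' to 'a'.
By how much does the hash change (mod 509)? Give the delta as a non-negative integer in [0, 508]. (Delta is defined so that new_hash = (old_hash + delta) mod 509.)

Delta formula: (val(new) - val(old)) * B^(n-1-k) mod M
  val('a') - val('c') = 1 - 3 = -2
  B^(n-1-k) = 13^1 mod 509 = 13
  Delta = -2 * 13 mod 509 = 483

Answer: 483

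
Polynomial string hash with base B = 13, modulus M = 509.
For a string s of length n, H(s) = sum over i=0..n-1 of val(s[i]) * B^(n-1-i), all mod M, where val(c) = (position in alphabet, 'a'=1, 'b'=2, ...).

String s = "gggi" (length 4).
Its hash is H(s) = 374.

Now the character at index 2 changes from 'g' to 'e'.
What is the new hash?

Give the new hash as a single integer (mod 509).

Answer: 348

Derivation:
val('g') = 7, val('e') = 5
Position k = 2, exponent = n-1-k = 1
B^1 mod M = 13^1 mod 509 = 13
Delta = (5 - 7) * 13 mod 509 = 483
New hash = (374 + 483) mod 509 = 348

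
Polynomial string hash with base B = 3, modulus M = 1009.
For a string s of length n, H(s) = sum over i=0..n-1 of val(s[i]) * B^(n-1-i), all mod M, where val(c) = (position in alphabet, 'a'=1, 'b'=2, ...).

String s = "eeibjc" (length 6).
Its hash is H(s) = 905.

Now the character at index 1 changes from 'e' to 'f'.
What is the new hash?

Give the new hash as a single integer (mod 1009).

Answer: 986

Derivation:
val('e') = 5, val('f') = 6
Position k = 1, exponent = n-1-k = 4
B^4 mod M = 3^4 mod 1009 = 81
Delta = (6 - 5) * 81 mod 1009 = 81
New hash = (905 + 81) mod 1009 = 986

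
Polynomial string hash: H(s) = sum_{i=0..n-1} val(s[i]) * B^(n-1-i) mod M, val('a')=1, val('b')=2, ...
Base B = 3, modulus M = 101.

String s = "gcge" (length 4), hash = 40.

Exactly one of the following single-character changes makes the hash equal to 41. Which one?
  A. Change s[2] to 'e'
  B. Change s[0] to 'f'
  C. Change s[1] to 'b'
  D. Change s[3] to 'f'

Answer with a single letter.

Option A: s[2]='g'->'e', delta=(5-7)*3^1 mod 101 = 95, hash=40+95 mod 101 = 34
Option B: s[0]='g'->'f', delta=(6-7)*3^3 mod 101 = 74, hash=40+74 mod 101 = 13
Option C: s[1]='c'->'b', delta=(2-3)*3^2 mod 101 = 92, hash=40+92 mod 101 = 31
Option D: s[3]='e'->'f', delta=(6-5)*3^0 mod 101 = 1, hash=40+1 mod 101 = 41 <-- target

Answer: D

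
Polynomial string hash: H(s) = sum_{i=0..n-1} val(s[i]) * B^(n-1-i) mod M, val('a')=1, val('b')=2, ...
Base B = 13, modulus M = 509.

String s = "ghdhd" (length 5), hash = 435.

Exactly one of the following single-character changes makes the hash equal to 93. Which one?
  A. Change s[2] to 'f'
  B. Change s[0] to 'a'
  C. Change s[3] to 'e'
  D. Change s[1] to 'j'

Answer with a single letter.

Option A: s[2]='d'->'f', delta=(6-4)*13^2 mod 509 = 338, hash=435+338 mod 509 = 264
Option B: s[0]='g'->'a', delta=(1-7)*13^4 mod 509 = 167, hash=435+167 mod 509 = 93 <-- target
Option C: s[3]='h'->'e', delta=(5-8)*13^1 mod 509 = 470, hash=435+470 mod 509 = 396
Option D: s[1]='h'->'j', delta=(10-8)*13^3 mod 509 = 322, hash=435+322 mod 509 = 248

Answer: B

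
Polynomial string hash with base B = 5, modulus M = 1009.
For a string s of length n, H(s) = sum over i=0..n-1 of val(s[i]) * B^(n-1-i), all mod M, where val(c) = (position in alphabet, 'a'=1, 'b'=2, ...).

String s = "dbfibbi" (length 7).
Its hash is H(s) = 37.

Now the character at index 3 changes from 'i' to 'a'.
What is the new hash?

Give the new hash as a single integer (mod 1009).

val('i') = 9, val('a') = 1
Position k = 3, exponent = n-1-k = 3
B^3 mod M = 5^3 mod 1009 = 125
Delta = (1 - 9) * 125 mod 1009 = 9
New hash = (37 + 9) mod 1009 = 46

Answer: 46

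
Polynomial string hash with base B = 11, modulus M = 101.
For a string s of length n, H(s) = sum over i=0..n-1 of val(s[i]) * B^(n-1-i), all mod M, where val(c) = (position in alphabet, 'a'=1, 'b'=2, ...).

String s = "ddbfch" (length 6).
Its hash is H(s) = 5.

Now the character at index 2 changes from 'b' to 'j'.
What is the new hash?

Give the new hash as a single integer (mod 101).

val('b') = 2, val('j') = 10
Position k = 2, exponent = n-1-k = 3
B^3 mod M = 11^3 mod 101 = 18
Delta = (10 - 2) * 18 mod 101 = 43
New hash = (5 + 43) mod 101 = 48

Answer: 48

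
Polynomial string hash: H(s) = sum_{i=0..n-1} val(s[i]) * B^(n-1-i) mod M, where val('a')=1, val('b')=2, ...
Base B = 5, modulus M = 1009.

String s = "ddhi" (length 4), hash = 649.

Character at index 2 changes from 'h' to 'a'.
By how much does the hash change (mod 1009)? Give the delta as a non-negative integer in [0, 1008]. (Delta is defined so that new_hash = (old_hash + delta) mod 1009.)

Delta formula: (val(new) - val(old)) * B^(n-1-k) mod M
  val('a') - val('h') = 1 - 8 = -7
  B^(n-1-k) = 5^1 mod 1009 = 5
  Delta = -7 * 5 mod 1009 = 974

Answer: 974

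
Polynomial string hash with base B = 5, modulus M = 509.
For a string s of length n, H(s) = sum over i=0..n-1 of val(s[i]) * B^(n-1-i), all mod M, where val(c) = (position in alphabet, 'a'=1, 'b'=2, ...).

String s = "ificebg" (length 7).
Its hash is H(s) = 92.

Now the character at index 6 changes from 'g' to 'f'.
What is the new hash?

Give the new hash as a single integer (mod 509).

val('g') = 7, val('f') = 6
Position k = 6, exponent = n-1-k = 0
B^0 mod M = 5^0 mod 509 = 1
Delta = (6 - 7) * 1 mod 509 = 508
New hash = (92 + 508) mod 509 = 91

Answer: 91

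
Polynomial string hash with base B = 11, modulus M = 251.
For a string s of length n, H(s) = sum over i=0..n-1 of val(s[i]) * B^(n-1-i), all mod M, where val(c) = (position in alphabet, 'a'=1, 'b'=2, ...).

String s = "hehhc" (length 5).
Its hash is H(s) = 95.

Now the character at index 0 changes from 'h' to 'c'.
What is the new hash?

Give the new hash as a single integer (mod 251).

Answer: 182

Derivation:
val('h') = 8, val('c') = 3
Position k = 0, exponent = n-1-k = 4
B^4 mod M = 11^4 mod 251 = 83
Delta = (3 - 8) * 83 mod 251 = 87
New hash = (95 + 87) mod 251 = 182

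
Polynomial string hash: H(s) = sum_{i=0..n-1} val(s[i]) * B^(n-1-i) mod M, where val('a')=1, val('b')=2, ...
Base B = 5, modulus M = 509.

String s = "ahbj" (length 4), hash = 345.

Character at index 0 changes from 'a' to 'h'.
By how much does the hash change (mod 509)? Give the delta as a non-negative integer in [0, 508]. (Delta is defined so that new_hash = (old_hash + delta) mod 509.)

Delta formula: (val(new) - val(old)) * B^(n-1-k) mod M
  val('h') - val('a') = 8 - 1 = 7
  B^(n-1-k) = 5^3 mod 509 = 125
  Delta = 7 * 125 mod 509 = 366

Answer: 366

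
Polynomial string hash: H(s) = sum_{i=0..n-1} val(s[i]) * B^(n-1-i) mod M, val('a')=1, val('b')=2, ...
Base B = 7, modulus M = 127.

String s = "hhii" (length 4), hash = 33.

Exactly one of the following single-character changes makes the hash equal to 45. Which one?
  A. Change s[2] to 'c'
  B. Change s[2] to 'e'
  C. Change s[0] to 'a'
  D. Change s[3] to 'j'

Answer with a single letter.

Answer: C

Derivation:
Option A: s[2]='i'->'c', delta=(3-9)*7^1 mod 127 = 85, hash=33+85 mod 127 = 118
Option B: s[2]='i'->'e', delta=(5-9)*7^1 mod 127 = 99, hash=33+99 mod 127 = 5
Option C: s[0]='h'->'a', delta=(1-8)*7^3 mod 127 = 12, hash=33+12 mod 127 = 45 <-- target
Option D: s[3]='i'->'j', delta=(10-9)*7^0 mod 127 = 1, hash=33+1 mod 127 = 34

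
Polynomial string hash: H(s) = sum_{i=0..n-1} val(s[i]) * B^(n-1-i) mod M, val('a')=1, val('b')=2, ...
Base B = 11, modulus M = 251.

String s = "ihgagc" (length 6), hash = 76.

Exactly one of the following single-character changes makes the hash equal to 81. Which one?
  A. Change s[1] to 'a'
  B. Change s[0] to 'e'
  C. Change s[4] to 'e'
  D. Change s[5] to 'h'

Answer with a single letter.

Answer: D

Derivation:
Option A: s[1]='h'->'a', delta=(1-8)*11^4 mod 251 = 172, hash=76+172 mod 251 = 248
Option B: s[0]='i'->'e', delta=(5-9)*11^5 mod 251 = 113, hash=76+113 mod 251 = 189
Option C: s[4]='g'->'e', delta=(5-7)*11^1 mod 251 = 229, hash=76+229 mod 251 = 54
Option D: s[5]='c'->'h', delta=(8-3)*11^0 mod 251 = 5, hash=76+5 mod 251 = 81 <-- target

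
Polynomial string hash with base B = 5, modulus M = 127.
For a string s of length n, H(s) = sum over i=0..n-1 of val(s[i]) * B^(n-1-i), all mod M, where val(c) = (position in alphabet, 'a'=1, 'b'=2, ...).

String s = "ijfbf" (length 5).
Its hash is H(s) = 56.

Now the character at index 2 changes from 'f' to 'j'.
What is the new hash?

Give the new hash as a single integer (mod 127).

Answer: 29

Derivation:
val('f') = 6, val('j') = 10
Position k = 2, exponent = n-1-k = 2
B^2 mod M = 5^2 mod 127 = 25
Delta = (10 - 6) * 25 mod 127 = 100
New hash = (56 + 100) mod 127 = 29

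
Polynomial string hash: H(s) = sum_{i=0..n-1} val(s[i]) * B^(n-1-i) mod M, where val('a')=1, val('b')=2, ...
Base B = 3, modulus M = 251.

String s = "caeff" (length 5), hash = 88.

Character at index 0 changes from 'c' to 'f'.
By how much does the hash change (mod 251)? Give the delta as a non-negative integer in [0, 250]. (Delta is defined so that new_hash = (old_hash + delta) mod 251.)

Delta formula: (val(new) - val(old)) * B^(n-1-k) mod M
  val('f') - val('c') = 6 - 3 = 3
  B^(n-1-k) = 3^4 mod 251 = 81
  Delta = 3 * 81 mod 251 = 243

Answer: 243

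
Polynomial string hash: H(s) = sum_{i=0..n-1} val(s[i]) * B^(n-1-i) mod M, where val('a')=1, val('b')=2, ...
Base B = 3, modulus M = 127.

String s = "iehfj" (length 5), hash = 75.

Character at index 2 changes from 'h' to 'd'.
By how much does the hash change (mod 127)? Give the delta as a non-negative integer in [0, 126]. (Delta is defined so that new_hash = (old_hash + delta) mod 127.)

Answer: 91

Derivation:
Delta formula: (val(new) - val(old)) * B^(n-1-k) mod M
  val('d') - val('h') = 4 - 8 = -4
  B^(n-1-k) = 3^2 mod 127 = 9
  Delta = -4 * 9 mod 127 = 91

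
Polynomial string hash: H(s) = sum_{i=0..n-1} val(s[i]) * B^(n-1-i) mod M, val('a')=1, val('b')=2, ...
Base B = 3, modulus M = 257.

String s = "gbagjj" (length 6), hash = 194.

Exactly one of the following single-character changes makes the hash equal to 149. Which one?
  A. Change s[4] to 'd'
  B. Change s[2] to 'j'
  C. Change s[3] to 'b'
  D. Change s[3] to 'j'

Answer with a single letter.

Option A: s[4]='j'->'d', delta=(4-10)*3^1 mod 257 = 239, hash=194+239 mod 257 = 176
Option B: s[2]='a'->'j', delta=(10-1)*3^3 mod 257 = 243, hash=194+243 mod 257 = 180
Option C: s[3]='g'->'b', delta=(2-7)*3^2 mod 257 = 212, hash=194+212 mod 257 = 149 <-- target
Option D: s[3]='g'->'j', delta=(10-7)*3^2 mod 257 = 27, hash=194+27 mod 257 = 221

Answer: C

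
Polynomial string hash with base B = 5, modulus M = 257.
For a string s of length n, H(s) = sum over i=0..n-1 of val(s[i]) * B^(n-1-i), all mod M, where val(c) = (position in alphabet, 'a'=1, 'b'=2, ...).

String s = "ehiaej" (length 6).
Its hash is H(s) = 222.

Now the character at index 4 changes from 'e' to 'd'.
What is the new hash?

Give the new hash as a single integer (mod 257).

Answer: 217

Derivation:
val('e') = 5, val('d') = 4
Position k = 4, exponent = n-1-k = 1
B^1 mod M = 5^1 mod 257 = 5
Delta = (4 - 5) * 5 mod 257 = 252
New hash = (222 + 252) mod 257 = 217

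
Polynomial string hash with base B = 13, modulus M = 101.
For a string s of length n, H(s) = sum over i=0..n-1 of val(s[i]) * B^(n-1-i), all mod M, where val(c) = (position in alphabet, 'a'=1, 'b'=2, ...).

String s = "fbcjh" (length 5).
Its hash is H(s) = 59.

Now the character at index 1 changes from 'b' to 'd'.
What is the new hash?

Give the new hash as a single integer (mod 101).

Answer: 9

Derivation:
val('b') = 2, val('d') = 4
Position k = 1, exponent = n-1-k = 3
B^3 mod M = 13^3 mod 101 = 76
Delta = (4 - 2) * 76 mod 101 = 51
New hash = (59 + 51) mod 101 = 9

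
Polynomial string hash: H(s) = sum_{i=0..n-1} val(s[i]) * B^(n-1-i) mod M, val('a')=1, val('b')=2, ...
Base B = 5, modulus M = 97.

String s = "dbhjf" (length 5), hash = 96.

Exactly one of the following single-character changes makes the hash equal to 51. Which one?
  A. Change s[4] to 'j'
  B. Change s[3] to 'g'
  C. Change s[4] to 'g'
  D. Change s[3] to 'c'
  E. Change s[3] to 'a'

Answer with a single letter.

Option A: s[4]='f'->'j', delta=(10-6)*5^0 mod 97 = 4, hash=96+4 mod 97 = 3
Option B: s[3]='j'->'g', delta=(7-10)*5^1 mod 97 = 82, hash=96+82 mod 97 = 81
Option C: s[4]='f'->'g', delta=(7-6)*5^0 mod 97 = 1, hash=96+1 mod 97 = 0
Option D: s[3]='j'->'c', delta=(3-10)*5^1 mod 97 = 62, hash=96+62 mod 97 = 61
Option E: s[3]='j'->'a', delta=(1-10)*5^1 mod 97 = 52, hash=96+52 mod 97 = 51 <-- target

Answer: E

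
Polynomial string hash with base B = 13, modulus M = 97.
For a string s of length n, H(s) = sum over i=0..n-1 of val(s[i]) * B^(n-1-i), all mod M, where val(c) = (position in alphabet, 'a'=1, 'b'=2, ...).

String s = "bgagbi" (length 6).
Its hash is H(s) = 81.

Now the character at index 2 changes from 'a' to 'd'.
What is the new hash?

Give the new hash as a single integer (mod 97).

Answer: 76

Derivation:
val('a') = 1, val('d') = 4
Position k = 2, exponent = n-1-k = 3
B^3 mod M = 13^3 mod 97 = 63
Delta = (4 - 1) * 63 mod 97 = 92
New hash = (81 + 92) mod 97 = 76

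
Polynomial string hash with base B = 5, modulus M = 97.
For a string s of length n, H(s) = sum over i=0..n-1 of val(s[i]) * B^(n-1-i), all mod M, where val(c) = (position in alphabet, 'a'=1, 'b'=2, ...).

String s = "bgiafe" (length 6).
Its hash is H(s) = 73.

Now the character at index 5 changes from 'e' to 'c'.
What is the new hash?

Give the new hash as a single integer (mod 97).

val('e') = 5, val('c') = 3
Position k = 5, exponent = n-1-k = 0
B^0 mod M = 5^0 mod 97 = 1
Delta = (3 - 5) * 1 mod 97 = 95
New hash = (73 + 95) mod 97 = 71

Answer: 71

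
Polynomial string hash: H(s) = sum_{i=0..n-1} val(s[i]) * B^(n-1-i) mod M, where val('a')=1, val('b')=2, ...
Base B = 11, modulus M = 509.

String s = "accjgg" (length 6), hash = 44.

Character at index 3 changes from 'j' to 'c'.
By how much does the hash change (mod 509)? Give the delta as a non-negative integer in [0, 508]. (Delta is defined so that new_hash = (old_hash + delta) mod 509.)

Delta formula: (val(new) - val(old)) * B^(n-1-k) mod M
  val('c') - val('j') = 3 - 10 = -7
  B^(n-1-k) = 11^2 mod 509 = 121
  Delta = -7 * 121 mod 509 = 171

Answer: 171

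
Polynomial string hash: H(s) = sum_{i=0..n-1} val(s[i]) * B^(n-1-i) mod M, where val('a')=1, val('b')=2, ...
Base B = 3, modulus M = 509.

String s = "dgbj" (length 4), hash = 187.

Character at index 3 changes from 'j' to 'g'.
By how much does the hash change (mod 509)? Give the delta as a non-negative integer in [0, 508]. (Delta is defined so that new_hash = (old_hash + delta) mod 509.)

Answer: 506

Derivation:
Delta formula: (val(new) - val(old)) * B^(n-1-k) mod M
  val('g') - val('j') = 7 - 10 = -3
  B^(n-1-k) = 3^0 mod 509 = 1
  Delta = -3 * 1 mod 509 = 506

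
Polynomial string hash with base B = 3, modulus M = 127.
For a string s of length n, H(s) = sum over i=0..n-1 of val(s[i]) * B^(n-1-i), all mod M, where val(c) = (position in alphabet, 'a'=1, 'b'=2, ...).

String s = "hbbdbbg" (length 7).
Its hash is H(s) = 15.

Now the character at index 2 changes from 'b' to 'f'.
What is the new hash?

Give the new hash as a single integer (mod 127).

Answer: 85

Derivation:
val('b') = 2, val('f') = 6
Position k = 2, exponent = n-1-k = 4
B^4 mod M = 3^4 mod 127 = 81
Delta = (6 - 2) * 81 mod 127 = 70
New hash = (15 + 70) mod 127 = 85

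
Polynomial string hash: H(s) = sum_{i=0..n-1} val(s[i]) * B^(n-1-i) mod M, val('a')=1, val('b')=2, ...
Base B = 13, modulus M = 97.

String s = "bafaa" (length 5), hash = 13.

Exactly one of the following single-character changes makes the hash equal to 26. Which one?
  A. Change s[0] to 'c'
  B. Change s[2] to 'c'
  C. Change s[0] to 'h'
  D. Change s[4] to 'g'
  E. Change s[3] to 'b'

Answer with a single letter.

Answer: E

Derivation:
Option A: s[0]='b'->'c', delta=(3-2)*13^4 mod 97 = 43, hash=13+43 mod 97 = 56
Option B: s[2]='f'->'c', delta=(3-6)*13^2 mod 97 = 75, hash=13+75 mod 97 = 88
Option C: s[0]='b'->'h', delta=(8-2)*13^4 mod 97 = 64, hash=13+64 mod 97 = 77
Option D: s[4]='a'->'g', delta=(7-1)*13^0 mod 97 = 6, hash=13+6 mod 97 = 19
Option E: s[3]='a'->'b', delta=(2-1)*13^1 mod 97 = 13, hash=13+13 mod 97 = 26 <-- target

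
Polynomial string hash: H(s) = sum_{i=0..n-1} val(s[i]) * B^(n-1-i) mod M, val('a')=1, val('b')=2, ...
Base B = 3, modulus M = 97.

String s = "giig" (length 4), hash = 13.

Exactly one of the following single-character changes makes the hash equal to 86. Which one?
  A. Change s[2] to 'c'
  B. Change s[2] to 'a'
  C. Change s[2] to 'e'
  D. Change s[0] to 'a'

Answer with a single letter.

Option A: s[2]='i'->'c', delta=(3-9)*3^1 mod 97 = 79, hash=13+79 mod 97 = 92
Option B: s[2]='i'->'a', delta=(1-9)*3^1 mod 97 = 73, hash=13+73 mod 97 = 86 <-- target
Option C: s[2]='i'->'e', delta=(5-9)*3^1 mod 97 = 85, hash=13+85 mod 97 = 1
Option D: s[0]='g'->'a', delta=(1-7)*3^3 mod 97 = 32, hash=13+32 mod 97 = 45

Answer: B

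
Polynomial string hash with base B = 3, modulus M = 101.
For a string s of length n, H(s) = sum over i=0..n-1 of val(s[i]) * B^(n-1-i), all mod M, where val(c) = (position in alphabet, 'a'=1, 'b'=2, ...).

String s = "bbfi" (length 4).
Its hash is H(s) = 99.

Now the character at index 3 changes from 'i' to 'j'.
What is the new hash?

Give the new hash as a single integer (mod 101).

val('i') = 9, val('j') = 10
Position k = 3, exponent = n-1-k = 0
B^0 mod M = 3^0 mod 101 = 1
Delta = (10 - 9) * 1 mod 101 = 1
New hash = (99 + 1) mod 101 = 100

Answer: 100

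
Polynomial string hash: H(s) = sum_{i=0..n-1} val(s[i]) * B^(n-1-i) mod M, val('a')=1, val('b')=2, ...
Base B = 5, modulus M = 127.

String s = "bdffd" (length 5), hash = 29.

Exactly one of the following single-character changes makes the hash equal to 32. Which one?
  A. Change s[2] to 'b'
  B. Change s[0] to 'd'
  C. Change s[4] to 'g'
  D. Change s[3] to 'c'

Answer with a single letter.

Option A: s[2]='f'->'b', delta=(2-6)*5^2 mod 127 = 27, hash=29+27 mod 127 = 56
Option B: s[0]='b'->'d', delta=(4-2)*5^4 mod 127 = 107, hash=29+107 mod 127 = 9
Option C: s[4]='d'->'g', delta=(7-4)*5^0 mod 127 = 3, hash=29+3 mod 127 = 32 <-- target
Option D: s[3]='f'->'c', delta=(3-6)*5^1 mod 127 = 112, hash=29+112 mod 127 = 14

Answer: C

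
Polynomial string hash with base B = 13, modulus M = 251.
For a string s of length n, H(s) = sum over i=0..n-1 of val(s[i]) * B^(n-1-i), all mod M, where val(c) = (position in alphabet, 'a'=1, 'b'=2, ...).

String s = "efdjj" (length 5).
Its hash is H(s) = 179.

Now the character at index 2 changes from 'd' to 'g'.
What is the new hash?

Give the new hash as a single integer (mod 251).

Answer: 184

Derivation:
val('d') = 4, val('g') = 7
Position k = 2, exponent = n-1-k = 2
B^2 mod M = 13^2 mod 251 = 169
Delta = (7 - 4) * 169 mod 251 = 5
New hash = (179 + 5) mod 251 = 184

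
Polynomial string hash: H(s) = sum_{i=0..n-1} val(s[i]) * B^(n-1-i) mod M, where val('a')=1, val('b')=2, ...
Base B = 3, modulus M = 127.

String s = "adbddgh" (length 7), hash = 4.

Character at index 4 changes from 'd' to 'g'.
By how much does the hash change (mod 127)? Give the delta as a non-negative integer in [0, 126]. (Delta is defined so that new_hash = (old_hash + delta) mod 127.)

Answer: 27

Derivation:
Delta formula: (val(new) - val(old)) * B^(n-1-k) mod M
  val('g') - val('d') = 7 - 4 = 3
  B^(n-1-k) = 3^2 mod 127 = 9
  Delta = 3 * 9 mod 127 = 27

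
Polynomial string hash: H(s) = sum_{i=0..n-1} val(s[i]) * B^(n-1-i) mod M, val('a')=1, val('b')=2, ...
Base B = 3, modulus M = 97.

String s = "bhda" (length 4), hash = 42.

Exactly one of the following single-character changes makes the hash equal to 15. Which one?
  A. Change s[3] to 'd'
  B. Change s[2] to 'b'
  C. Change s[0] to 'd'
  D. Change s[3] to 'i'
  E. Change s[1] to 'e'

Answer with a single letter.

Answer: E

Derivation:
Option A: s[3]='a'->'d', delta=(4-1)*3^0 mod 97 = 3, hash=42+3 mod 97 = 45
Option B: s[2]='d'->'b', delta=(2-4)*3^1 mod 97 = 91, hash=42+91 mod 97 = 36
Option C: s[0]='b'->'d', delta=(4-2)*3^3 mod 97 = 54, hash=42+54 mod 97 = 96
Option D: s[3]='a'->'i', delta=(9-1)*3^0 mod 97 = 8, hash=42+8 mod 97 = 50
Option E: s[1]='h'->'e', delta=(5-8)*3^2 mod 97 = 70, hash=42+70 mod 97 = 15 <-- target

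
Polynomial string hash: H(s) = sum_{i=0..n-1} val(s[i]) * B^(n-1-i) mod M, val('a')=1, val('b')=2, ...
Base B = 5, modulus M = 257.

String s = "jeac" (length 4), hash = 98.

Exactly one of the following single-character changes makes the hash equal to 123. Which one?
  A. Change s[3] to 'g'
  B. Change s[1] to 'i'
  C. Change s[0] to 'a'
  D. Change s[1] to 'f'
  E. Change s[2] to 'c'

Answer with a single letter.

Answer: D

Derivation:
Option A: s[3]='c'->'g', delta=(7-3)*5^0 mod 257 = 4, hash=98+4 mod 257 = 102
Option B: s[1]='e'->'i', delta=(9-5)*5^2 mod 257 = 100, hash=98+100 mod 257 = 198
Option C: s[0]='j'->'a', delta=(1-10)*5^3 mod 257 = 160, hash=98+160 mod 257 = 1
Option D: s[1]='e'->'f', delta=(6-5)*5^2 mod 257 = 25, hash=98+25 mod 257 = 123 <-- target
Option E: s[2]='a'->'c', delta=(3-1)*5^1 mod 257 = 10, hash=98+10 mod 257 = 108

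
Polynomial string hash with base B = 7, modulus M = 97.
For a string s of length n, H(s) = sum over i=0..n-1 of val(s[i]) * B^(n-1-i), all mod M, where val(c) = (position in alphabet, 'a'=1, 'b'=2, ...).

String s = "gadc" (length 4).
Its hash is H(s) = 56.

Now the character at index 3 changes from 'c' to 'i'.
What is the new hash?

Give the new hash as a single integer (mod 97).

val('c') = 3, val('i') = 9
Position k = 3, exponent = n-1-k = 0
B^0 mod M = 7^0 mod 97 = 1
Delta = (9 - 3) * 1 mod 97 = 6
New hash = (56 + 6) mod 97 = 62

Answer: 62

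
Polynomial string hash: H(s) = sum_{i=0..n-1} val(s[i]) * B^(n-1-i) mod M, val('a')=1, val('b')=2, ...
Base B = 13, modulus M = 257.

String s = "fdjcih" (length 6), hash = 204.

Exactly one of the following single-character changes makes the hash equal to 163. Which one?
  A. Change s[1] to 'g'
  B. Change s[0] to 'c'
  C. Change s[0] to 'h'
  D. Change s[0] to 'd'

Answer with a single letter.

Answer: B

Derivation:
Option A: s[1]='d'->'g', delta=(7-4)*13^4 mod 257 = 102, hash=204+102 mod 257 = 49
Option B: s[0]='f'->'c', delta=(3-6)*13^5 mod 257 = 216, hash=204+216 mod 257 = 163 <-- target
Option C: s[0]='f'->'h', delta=(8-6)*13^5 mod 257 = 113, hash=204+113 mod 257 = 60
Option D: s[0]='f'->'d', delta=(4-6)*13^5 mod 257 = 144, hash=204+144 mod 257 = 91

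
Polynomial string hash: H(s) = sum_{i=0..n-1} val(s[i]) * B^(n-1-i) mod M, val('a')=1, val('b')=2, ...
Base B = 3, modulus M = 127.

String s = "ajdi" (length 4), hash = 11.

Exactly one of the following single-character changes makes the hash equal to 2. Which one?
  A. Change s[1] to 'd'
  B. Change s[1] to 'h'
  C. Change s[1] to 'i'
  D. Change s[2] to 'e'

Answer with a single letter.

Option A: s[1]='j'->'d', delta=(4-10)*3^2 mod 127 = 73, hash=11+73 mod 127 = 84
Option B: s[1]='j'->'h', delta=(8-10)*3^2 mod 127 = 109, hash=11+109 mod 127 = 120
Option C: s[1]='j'->'i', delta=(9-10)*3^2 mod 127 = 118, hash=11+118 mod 127 = 2 <-- target
Option D: s[2]='d'->'e', delta=(5-4)*3^1 mod 127 = 3, hash=11+3 mod 127 = 14

Answer: C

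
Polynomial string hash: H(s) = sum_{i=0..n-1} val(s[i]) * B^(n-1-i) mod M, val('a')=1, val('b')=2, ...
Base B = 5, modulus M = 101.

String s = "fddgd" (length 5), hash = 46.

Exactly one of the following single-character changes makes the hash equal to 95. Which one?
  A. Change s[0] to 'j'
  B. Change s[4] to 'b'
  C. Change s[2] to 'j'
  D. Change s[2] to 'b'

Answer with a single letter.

Option A: s[0]='f'->'j', delta=(10-6)*5^4 mod 101 = 76, hash=46+76 mod 101 = 21
Option B: s[4]='d'->'b', delta=(2-4)*5^0 mod 101 = 99, hash=46+99 mod 101 = 44
Option C: s[2]='d'->'j', delta=(10-4)*5^2 mod 101 = 49, hash=46+49 mod 101 = 95 <-- target
Option D: s[2]='d'->'b', delta=(2-4)*5^2 mod 101 = 51, hash=46+51 mod 101 = 97

Answer: C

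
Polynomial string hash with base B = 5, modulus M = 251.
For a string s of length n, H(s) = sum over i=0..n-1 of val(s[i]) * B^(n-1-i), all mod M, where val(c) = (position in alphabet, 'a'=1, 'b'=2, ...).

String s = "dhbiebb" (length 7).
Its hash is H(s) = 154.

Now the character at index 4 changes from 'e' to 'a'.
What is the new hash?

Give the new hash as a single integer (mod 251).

Answer: 54

Derivation:
val('e') = 5, val('a') = 1
Position k = 4, exponent = n-1-k = 2
B^2 mod M = 5^2 mod 251 = 25
Delta = (1 - 5) * 25 mod 251 = 151
New hash = (154 + 151) mod 251 = 54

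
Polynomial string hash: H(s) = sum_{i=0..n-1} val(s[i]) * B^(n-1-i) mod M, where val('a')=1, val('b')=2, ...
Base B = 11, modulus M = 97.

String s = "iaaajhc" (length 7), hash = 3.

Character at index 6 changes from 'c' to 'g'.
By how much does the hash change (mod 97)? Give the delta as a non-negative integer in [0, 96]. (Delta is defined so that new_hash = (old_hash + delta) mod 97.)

Delta formula: (val(new) - val(old)) * B^(n-1-k) mod M
  val('g') - val('c') = 7 - 3 = 4
  B^(n-1-k) = 11^0 mod 97 = 1
  Delta = 4 * 1 mod 97 = 4

Answer: 4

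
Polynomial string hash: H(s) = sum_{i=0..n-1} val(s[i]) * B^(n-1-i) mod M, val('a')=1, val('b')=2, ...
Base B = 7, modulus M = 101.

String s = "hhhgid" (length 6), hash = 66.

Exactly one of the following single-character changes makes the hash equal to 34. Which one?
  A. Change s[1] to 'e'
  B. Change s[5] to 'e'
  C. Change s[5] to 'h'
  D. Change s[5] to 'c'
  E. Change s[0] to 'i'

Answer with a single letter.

Option A: s[1]='h'->'e', delta=(5-8)*7^4 mod 101 = 69, hash=66+69 mod 101 = 34 <-- target
Option B: s[5]='d'->'e', delta=(5-4)*7^0 mod 101 = 1, hash=66+1 mod 101 = 67
Option C: s[5]='d'->'h', delta=(8-4)*7^0 mod 101 = 4, hash=66+4 mod 101 = 70
Option D: s[5]='d'->'c', delta=(3-4)*7^0 mod 101 = 100, hash=66+100 mod 101 = 65
Option E: s[0]='h'->'i', delta=(9-8)*7^5 mod 101 = 41, hash=66+41 mod 101 = 6

Answer: A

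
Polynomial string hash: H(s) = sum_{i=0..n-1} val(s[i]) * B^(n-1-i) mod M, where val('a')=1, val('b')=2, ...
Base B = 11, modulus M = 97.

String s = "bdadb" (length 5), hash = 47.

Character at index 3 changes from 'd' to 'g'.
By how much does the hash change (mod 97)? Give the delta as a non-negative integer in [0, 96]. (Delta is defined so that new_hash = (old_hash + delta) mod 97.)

Answer: 33

Derivation:
Delta formula: (val(new) - val(old)) * B^(n-1-k) mod M
  val('g') - val('d') = 7 - 4 = 3
  B^(n-1-k) = 11^1 mod 97 = 11
  Delta = 3 * 11 mod 97 = 33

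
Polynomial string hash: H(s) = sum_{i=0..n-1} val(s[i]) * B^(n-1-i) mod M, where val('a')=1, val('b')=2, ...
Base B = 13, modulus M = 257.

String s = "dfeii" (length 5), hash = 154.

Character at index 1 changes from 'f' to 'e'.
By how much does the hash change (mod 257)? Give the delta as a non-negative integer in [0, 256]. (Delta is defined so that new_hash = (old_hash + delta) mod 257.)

Delta formula: (val(new) - val(old)) * B^(n-1-k) mod M
  val('e') - val('f') = 5 - 6 = -1
  B^(n-1-k) = 13^3 mod 257 = 141
  Delta = -1 * 141 mod 257 = 116

Answer: 116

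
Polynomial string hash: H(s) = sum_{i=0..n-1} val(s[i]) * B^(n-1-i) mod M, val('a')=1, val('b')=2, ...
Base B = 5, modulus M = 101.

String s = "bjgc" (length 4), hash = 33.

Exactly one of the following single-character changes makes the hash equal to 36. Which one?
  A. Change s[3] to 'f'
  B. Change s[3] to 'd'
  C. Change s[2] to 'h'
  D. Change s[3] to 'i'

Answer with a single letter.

Option A: s[3]='c'->'f', delta=(6-3)*5^0 mod 101 = 3, hash=33+3 mod 101 = 36 <-- target
Option B: s[3]='c'->'d', delta=(4-3)*5^0 mod 101 = 1, hash=33+1 mod 101 = 34
Option C: s[2]='g'->'h', delta=(8-7)*5^1 mod 101 = 5, hash=33+5 mod 101 = 38
Option D: s[3]='c'->'i', delta=(9-3)*5^0 mod 101 = 6, hash=33+6 mod 101 = 39

Answer: A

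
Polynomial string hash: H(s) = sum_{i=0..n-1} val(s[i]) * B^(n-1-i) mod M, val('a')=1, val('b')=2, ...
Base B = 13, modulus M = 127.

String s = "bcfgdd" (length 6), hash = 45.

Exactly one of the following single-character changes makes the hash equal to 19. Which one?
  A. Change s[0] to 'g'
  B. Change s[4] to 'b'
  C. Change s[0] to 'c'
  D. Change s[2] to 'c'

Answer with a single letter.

Option A: s[0]='b'->'g', delta=(7-2)*13^5 mod 127 = 106, hash=45+106 mod 127 = 24
Option B: s[4]='d'->'b', delta=(2-4)*13^1 mod 127 = 101, hash=45+101 mod 127 = 19 <-- target
Option C: s[0]='b'->'c', delta=(3-2)*13^5 mod 127 = 72, hash=45+72 mod 127 = 117
Option D: s[2]='f'->'c', delta=(3-6)*13^3 mod 127 = 13, hash=45+13 mod 127 = 58

Answer: B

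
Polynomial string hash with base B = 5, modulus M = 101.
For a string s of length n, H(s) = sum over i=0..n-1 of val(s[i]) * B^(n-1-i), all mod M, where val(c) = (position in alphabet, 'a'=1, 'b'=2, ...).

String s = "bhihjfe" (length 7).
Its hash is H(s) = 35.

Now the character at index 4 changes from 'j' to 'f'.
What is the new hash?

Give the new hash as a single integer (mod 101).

Answer: 36

Derivation:
val('j') = 10, val('f') = 6
Position k = 4, exponent = n-1-k = 2
B^2 mod M = 5^2 mod 101 = 25
Delta = (6 - 10) * 25 mod 101 = 1
New hash = (35 + 1) mod 101 = 36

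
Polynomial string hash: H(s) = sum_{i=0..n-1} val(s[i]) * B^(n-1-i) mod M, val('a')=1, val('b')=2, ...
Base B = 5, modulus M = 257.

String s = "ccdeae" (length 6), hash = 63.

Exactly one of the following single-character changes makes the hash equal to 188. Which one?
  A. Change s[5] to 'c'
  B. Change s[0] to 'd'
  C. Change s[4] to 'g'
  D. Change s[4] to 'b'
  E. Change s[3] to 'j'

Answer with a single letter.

Option A: s[5]='e'->'c', delta=(3-5)*5^0 mod 257 = 255, hash=63+255 mod 257 = 61
Option B: s[0]='c'->'d', delta=(4-3)*5^5 mod 257 = 41, hash=63+41 mod 257 = 104
Option C: s[4]='a'->'g', delta=(7-1)*5^1 mod 257 = 30, hash=63+30 mod 257 = 93
Option D: s[4]='a'->'b', delta=(2-1)*5^1 mod 257 = 5, hash=63+5 mod 257 = 68
Option E: s[3]='e'->'j', delta=(10-5)*5^2 mod 257 = 125, hash=63+125 mod 257 = 188 <-- target

Answer: E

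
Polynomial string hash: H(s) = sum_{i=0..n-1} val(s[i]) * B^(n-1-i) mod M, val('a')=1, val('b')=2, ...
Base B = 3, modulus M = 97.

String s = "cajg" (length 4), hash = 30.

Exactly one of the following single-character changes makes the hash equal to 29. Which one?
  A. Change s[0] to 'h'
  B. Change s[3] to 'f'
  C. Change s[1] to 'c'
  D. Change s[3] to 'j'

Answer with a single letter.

Answer: B

Derivation:
Option A: s[0]='c'->'h', delta=(8-3)*3^3 mod 97 = 38, hash=30+38 mod 97 = 68
Option B: s[3]='g'->'f', delta=(6-7)*3^0 mod 97 = 96, hash=30+96 mod 97 = 29 <-- target
Option C: s[1]='a'->'c', delta=(3-1)*3^2 mod 97 = 18, hash=30+18 mod 97 = 48
Option D: s[3]='g'->'j', delta=(10-7)*3^0 mod 97 = 3, hash=30+3 mod 97 = 33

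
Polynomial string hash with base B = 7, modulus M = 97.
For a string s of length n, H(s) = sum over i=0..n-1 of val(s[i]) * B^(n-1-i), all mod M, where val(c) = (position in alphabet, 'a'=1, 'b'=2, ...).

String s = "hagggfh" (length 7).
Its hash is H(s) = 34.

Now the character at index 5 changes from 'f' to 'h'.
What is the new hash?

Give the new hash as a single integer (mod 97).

Answer: 48

Derivation:
val('f') = 6, val('h') = 8
Position k = 5, exponent = n-1-k = 1
B^1 mod M = 7^1 mod 97 = 7
Delta = (8 - 6) * 7 mod 97 = 14
New hash = (34 + 14) mod 97 = 48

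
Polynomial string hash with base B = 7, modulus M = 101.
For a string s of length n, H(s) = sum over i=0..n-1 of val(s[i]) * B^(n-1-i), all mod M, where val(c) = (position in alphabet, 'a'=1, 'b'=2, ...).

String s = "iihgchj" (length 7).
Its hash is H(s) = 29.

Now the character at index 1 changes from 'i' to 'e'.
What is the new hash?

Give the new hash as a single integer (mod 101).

val('i') = 9, val('e') = 5
Position k = 1, exponent = n-1-k = 5
B^5 mod M = 7^5 mod 101 = 41
Delta = (5 - 9) * 41 mod 101 = 38
New hash = (29 + 38) mod 101 = 67

Answer: 67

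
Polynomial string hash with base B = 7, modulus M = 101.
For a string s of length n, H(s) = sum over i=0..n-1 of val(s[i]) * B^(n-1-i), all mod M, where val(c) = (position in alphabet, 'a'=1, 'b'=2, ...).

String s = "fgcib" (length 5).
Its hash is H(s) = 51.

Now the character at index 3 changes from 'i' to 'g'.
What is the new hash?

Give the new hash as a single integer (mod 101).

val('i') = 9, val('g') = 7
Position k = 3, exponent = n-1-k = 1
B^1 mod M = 7^1 mod 101 = 7
Delta = (7 - 9) * 7 mod 101 = 87
New hash = (51 + 87) mod 101 = 37

Answer: 37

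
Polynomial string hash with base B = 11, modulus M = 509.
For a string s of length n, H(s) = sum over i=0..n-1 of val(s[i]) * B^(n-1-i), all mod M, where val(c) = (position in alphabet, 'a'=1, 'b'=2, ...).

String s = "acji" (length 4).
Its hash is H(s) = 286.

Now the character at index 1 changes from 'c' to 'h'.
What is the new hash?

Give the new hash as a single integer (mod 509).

val('c') = 3, val('h') = 8
Position k = 1, exponent = n-1-k = 2
B^2 mod M = 11^2 mod 509 = 121
Delta = (8 - 3) * 121 mod 509 = 96
New hash = (286 + 96) mod 509 = 382

Answer: 382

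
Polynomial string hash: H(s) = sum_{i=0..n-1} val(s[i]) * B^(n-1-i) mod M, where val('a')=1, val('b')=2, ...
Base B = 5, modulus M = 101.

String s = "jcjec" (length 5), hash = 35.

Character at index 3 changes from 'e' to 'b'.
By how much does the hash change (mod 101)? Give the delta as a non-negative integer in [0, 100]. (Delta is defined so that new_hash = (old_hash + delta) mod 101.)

Delta formula: (val(new) - val(old)) * B^(n-1-k) mod M
  val('b') - val('e') = 2 - 5 = -3
  B^(n-1-k) = 5^1 mod 101 = 5
  Delta = -3 * 5 mod 101 = 86

Answer: 86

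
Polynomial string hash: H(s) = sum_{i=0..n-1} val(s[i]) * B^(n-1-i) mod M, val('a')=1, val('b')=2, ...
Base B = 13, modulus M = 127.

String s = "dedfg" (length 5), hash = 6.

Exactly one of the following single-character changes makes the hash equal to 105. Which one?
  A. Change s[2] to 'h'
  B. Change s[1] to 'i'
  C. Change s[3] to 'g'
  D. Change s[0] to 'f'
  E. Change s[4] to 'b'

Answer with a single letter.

Option A: s[2]='d'->'h', delta=(8-4)*13^2 mod 127 = 41, hash=6+41 mod 127 = 47
Option B: s[1]='e'->'i', delta=(9-5)*13^3 mod 127 = 25, hash=6+25 mod 127 = 31
Option C: s[3]='f'->'g', delta=(7-6)*13^1 mod 127 = 13, hash=6+13 mod 127 = 19
Option D: s[0]='d'->'f', delta=(6-4)*13^4 mod 127 = 99, hash=6+99 mod 127 = 105 <-- target
Option E: s[4]='g'->'b', delta=(2-7)*13^0 mod 127 = 122, hash=6+122 mod 127 = 1

Answer: D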